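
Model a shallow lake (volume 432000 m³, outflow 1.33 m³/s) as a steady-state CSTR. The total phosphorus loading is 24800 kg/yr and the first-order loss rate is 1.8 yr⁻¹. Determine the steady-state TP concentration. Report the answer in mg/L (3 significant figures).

Outflow Q = 1.33 m³/s × 3.156e+07 s/yr = 4.197e+07 m³/yr.
Steady-state CSTR mass balance: W = Q·C + k·V·C, so C = W/(Q + kV).
Q + kV = 4.197e+07 + 1.8·432000 = 4.275e+07 m³/yr.
C = 24800/4.275e+07 = 0.0005801 kg/m³ = 0.5801 mg/L.

0.580 mg/L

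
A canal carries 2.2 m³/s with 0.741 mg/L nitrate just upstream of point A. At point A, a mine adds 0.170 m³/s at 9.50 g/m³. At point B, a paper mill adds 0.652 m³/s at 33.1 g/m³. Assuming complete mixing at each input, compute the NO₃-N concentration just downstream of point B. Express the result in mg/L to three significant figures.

After input A: C = (2.2·0.741 + 0.17·9.5) / 2.37 = 1.369 mg/L.
After input B: C = (2.37·1.369 + 0.652·33.1) / 3.022 = 8.215 mg/L.

8.22 mg/L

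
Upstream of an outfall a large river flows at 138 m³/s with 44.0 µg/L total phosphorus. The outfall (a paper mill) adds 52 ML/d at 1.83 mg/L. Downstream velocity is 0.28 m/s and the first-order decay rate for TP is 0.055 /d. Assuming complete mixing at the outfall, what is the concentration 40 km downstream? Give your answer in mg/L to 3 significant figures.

0.0473 mg/L

52 ML/d = 0.6019 m³/s.
44.0 µg/L = 0.044 mg/L.
After complete mixing, C₀ = (0.6019·1.83 + 138·0.044) / 138.6 = 0.05176 mg/L.
Travel time t = 4e+04 m / 0.28 m/s = 1.429e+05 s = 1.653 d.
C = 0.05176·exp(−0.055·1.653) = 0.05176·0.9131 = 0.04726 mg/L.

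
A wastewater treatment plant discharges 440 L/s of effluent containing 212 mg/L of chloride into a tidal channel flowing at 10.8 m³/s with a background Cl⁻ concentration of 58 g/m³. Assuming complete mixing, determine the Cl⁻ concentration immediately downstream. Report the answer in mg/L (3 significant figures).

440 L/s = 0.44 m³/s.
By mass balance at complete mixing, C = (0.44·212 + 10.8·58) / (0.44 + 10.8) = 719.7/11.24 = 64.03 mg/L.

64.0 mg/L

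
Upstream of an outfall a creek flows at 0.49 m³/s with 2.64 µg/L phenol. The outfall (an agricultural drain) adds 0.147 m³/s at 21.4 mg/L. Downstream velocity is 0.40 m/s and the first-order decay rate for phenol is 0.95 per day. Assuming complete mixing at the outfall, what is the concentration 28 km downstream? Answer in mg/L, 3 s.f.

2.29 mg/L

2.64 µg/L = 0.00264 mg/L.
After complete mixing, C₀ = (0.147·21.4 + 0.49·0.00264) / 0.637 = 4.94 mg/L.
Travel time t = 2.8e+04 m / 0.40 m/s = 7e+04 s = 0.8102 d.
C = 4.94·exp(−0.95·0.8102) = 4.94·0.4632 = 2.288 mg/L.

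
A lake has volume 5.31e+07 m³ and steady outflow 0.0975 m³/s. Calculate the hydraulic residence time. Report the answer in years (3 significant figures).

17.3 yr

Q = 0.0975 m³/s × 3.156e+07 s/yr = 3.077e+06 m³/yr.
Hydraulic residence time τ = V/Q = 5.31e+07/3.077e+06 = 17.26 yr.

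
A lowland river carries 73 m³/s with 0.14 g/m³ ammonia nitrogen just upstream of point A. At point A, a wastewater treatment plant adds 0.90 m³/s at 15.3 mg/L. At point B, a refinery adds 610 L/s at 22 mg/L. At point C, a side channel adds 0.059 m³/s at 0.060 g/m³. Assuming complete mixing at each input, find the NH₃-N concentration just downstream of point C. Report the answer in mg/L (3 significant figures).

After input A: C = (73·0.14 + 0.9·15.3) / 73.9 = 0.3246 mg/L.
610 L/s = 0.61 m³/s.
After input B: C = (73.9·0.3246 + 0.61·22) / 74.51 = 0.5021 mg/L.
After input C: C = (74.51·0.5021 + 0.059·0.06) / 74.57 = 0.5017 mg/L.

0.502 mg/L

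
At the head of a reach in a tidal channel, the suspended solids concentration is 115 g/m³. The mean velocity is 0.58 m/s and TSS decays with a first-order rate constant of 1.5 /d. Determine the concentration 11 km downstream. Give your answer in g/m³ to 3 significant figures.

82.7 g/m³

Travel time t = 11 km / 0.58 m/s = 1.1e+04/0.58 = 1.897e+04 s = 0.2195 d.
First-order decay: C = 115·exp(−1.5·0.2195) = 115·0.7195 = 82.74 g/m³.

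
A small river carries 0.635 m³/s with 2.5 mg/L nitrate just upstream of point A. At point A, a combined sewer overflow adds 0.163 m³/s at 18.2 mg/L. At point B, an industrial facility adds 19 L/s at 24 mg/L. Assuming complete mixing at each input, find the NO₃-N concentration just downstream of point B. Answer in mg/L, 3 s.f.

6.13 mg/L

After input A: C = (0.635·2.5 + 0.163·18.2) / 0.798 = 5.707 mg/L.
19 L/s = 0.019 m³/s.
After input B: C = (0.798·5.707 + 0.019·24) / 0.817 = 6.132 mg/L.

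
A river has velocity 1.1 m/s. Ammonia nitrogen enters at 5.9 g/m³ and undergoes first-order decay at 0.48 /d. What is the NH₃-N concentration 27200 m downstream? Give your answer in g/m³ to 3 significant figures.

5.14 g/m³

Travel time t = 27200 m / 1.1 m/s = 2.72e+04/1.1 = 2.473e+04 s = 0.2862 d.
First-order decay: C = 5.9·exp(−0.48·0.2862) = 5.9·0.8716 = 5.143 g/m³.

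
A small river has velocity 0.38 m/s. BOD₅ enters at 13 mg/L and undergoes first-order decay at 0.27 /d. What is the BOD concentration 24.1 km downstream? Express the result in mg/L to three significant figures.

10.7 mg/L

Travel time t = 24.1 km / 0.38 m/s = 2.41e+04/0.38 = 6.342e+04 s = 0.734 d.
First-order decay: C = 13·exp(−0.27·0.734) = 13·0.8202 = 10.66 mg/L.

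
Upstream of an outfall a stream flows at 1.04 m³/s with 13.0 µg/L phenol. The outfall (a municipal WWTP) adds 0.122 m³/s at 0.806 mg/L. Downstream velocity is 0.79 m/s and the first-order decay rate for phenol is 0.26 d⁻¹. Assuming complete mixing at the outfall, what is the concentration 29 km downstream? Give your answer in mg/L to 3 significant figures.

13.0 µg/L = 0.013 mg/L.
After complete mixing, C₀ = (0.122·0.806 + 1.04·0.013) / 1.162 = 0.09626 mg/L.
Travel time t = 2.9e+04 m / 0.79 m/s = 3.671e+04 s = 0.4249 d.
C = 0.09626·exp(−0.26·0.4249) = 0.09626·0.8954 = 0.08619 mg/L.

0.0862 mg/L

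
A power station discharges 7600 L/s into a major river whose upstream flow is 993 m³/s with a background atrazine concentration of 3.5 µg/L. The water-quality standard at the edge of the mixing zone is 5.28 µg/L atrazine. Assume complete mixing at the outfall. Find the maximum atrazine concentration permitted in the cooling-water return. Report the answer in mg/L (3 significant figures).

7600 L/s = 7.6 m³/s.
3.5 µg/L = 0.0035 mg/L.
5.28 µg/L = 0.00528 mg/L.
Mass balance: 0.00528·1001 = 7.6·Cₑ + 993·0.0035.
Cₑ = (5.283 − 3.476) / 7.6 = 0.2379 mg/L.

0.238 mg/L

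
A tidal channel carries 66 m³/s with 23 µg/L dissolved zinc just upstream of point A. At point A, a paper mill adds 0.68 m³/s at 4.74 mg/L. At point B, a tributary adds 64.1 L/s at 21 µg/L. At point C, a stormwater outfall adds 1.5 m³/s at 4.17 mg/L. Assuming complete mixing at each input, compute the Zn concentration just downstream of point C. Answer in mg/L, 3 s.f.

23 µg/L = 0.023 mg/L.
After input A: C = (66·0.023 + 0.68·4.74) / 66.68 = 0.0711 mg/L.
64.1 L/s = 0.0641 m³/s.
21 µg/L = 0.021 mg/L.
After input B: C = (66.68·0.0711 + 0.0641·0.021) / 66.74 = 0.07106 mg/L.
After input C: C = (66.74·0.07106 + 1.5·4.17) / 68.24 = 0.1612 mg/L.

0.161 mg/L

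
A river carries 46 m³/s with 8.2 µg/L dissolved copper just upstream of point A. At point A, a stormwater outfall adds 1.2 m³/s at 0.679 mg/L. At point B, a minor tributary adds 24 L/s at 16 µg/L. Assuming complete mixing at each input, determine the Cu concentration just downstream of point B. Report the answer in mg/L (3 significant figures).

0.0252 mg/L

8.2 µg/L = 0.0082 mg/L.
After input A: C = (46·0.0082 + 1.2·0.679) / 47.2 = 0.02525 mg/L.
24 L/s = 0.024 m³/s.
16 µg/L = 0.016 mg/L.
After input B: C = (47.2·0.02525 + 0.024·0.016) / 47.22 = 0.02525 mg/L.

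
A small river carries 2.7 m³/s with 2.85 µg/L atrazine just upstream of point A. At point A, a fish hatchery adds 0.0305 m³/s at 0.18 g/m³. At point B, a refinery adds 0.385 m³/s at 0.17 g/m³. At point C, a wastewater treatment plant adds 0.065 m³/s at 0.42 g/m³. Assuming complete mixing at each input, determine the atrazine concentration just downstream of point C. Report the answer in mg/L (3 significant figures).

0.0333 mg/L

2.85 µg/L = 0.00285 mg/L.
After input A: C = (2.7·0.00285 + 0.0305·0.18) / 2.731 = 0.004829 mg/L.
After input B: C = (2.731·0.004829 + 0.385·0.17) / 3.115 = 0.02524 mg/L.
After input C: C = (3.115·0.02524 + 0.065·0.42) / 3.18 = 0.03331 mg/L.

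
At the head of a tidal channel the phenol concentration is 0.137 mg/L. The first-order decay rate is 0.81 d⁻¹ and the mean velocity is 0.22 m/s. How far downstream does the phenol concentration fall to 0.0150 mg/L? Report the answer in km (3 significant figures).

From C = C₀·e^(−kt), t = ln(C₀/C)/k = ln(0.137/0.0150)/0.81 = 2.212/0.81 = 2.731 d.
Distance = v·t = 0.22 m/s × 2.359e+05 s = 5.191e+04 m = 51.91 km.

51.9 km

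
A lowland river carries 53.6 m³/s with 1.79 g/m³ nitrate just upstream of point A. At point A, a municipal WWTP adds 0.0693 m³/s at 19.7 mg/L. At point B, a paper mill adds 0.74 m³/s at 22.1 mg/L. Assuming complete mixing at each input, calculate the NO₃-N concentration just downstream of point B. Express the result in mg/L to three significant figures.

After input A: C = (53.6·1.79 + 0.0693·19.7) / 53.67 = 1.813 mg/L.
After input B: C = (53.67·1.813 + 0.74·22.1) / 54.41 = 2.089 mg/L.

2.09 mg/L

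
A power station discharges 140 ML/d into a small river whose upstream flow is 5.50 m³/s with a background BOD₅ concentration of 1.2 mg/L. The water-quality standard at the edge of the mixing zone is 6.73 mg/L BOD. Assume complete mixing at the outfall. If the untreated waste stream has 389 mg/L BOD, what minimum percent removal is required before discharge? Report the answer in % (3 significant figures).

140 ML/d = 1.62 m³/s.
Mass balance: 6.73·7.12 = 1.62·Cₑ + 5.5·1.2.
Cₑ = (47.92 − 6.6) / 1.62 = 25.5 mg/L.
Required removal = 1 − 25.5/389 = 93.44 %.

93.4 %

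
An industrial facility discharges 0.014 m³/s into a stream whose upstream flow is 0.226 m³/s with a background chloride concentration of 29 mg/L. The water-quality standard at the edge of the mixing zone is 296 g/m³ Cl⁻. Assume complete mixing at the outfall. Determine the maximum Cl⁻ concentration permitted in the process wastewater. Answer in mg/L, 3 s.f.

4610 mg/L

Mass balance: 296·0.24 = 0.014·Cₑ + 0.226·29.
Cₑ = (71.04 − 6.554) / 0.014 = 4606 mg/L.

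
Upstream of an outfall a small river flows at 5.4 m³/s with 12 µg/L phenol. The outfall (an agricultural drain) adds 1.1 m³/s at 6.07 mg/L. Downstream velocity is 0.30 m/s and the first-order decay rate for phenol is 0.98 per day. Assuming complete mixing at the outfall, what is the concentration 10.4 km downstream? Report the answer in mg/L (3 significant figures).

0.700 mg/L

12 µg/L = 0.012 mg/L.
After complete mixing, C₀ = (1.1·6.07 + 5.4·0.012) / 6.5 = 1.037 mg/L.
Travel time t = 1.04e+04 m / 0.30 m/s = 3.467e+04 s = 0.4012 d.
C = 1.037·exp(−0.98·0.4012) = 1.037·0.6749 = 0.7 mg/L.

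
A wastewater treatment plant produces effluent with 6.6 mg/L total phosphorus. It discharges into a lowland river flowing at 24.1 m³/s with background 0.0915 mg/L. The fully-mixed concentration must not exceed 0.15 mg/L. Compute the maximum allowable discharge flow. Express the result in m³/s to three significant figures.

0.219 m³/s

Mass balance at complete mixing: C_std·(Q_w + Q_r) = Q_w·C_e + Q_r·C_b.
Rearranging, Q_w = Q_r·(C_std − C_b)/(C_e − C_std) = 24.1·(0.15 − 0.0915) / (6.6 − 0.15) = 0.2186 m³/s.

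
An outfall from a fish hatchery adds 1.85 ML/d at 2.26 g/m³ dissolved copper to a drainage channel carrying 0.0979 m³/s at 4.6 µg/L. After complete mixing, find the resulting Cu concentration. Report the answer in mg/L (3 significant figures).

0.409 mg/L

1.85 ML/d = 0.02141 m³/s.
4.6 µg/L = 0.0046 mg/L.
Conservation of mass across the mixing zone: C = (0.02141·2.26 + 0.0979·0.0046) / (0.02141 + 0.0979) = 0.04884/0.1193 = 0.4094 mg/L.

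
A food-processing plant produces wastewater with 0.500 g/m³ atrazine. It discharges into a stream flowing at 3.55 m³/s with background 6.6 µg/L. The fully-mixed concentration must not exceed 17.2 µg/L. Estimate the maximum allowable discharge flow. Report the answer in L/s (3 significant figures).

77.9 L/s

6.6 µg/L = 0.0066 mg/L.
17.2 µg/L = 0.0172 mg/L.
Mass balance at complete mixing: C_std·(Q_w + Q_r) = Q_w·C_e + Q_r·C_b.
Rearranging, Q_w = Q_r·(C_std − C_b)/(C_e − C_std) = 3.55·(0.0172 − 0.0066) / (0.5 − 0.0172) = 0.07794 m³/s.
= 77.94 L/s.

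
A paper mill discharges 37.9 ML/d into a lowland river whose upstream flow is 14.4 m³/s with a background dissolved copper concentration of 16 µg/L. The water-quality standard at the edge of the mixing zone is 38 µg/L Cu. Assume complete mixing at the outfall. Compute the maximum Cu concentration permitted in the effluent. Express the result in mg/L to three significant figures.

37.9 ML/d = 0.4387 m³/s.
16 µg/L = 0.016 mg/L.
38 µg/L = 0.038 mg/L.
Mass balance: 0.038·14.84 = 0.4387·Cₑ + 14.4·0.016.
Cₑ = (0.5639 − 0.2304) / 0.4387 = 0.7602 mg/L.

0.760 mg/L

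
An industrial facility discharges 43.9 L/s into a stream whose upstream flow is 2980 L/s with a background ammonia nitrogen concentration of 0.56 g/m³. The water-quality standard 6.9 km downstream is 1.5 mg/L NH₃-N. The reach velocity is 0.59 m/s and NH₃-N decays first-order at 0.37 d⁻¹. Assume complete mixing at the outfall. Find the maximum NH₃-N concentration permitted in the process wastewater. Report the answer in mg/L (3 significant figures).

70.6 mg/L

43.9 L/s = 0.0439 m³/s.
2980 L/s = 2.98 m³/s.
Travel time to the compliance point: t = 6900/0.59 = 1.169e+04 s = 0.1354 d; decay factor exp(−0.37·0.1354) = 0.9512.
So the concentration just after mixing may be at most 1.5/0.9512 = 1.577 mg/L.
Mass balance: 1.577·3.024 = 0.0439·Cₑ + 2.98·0.56.
Cₑ = (4.769 − 1.669) / 0.0439 = 70.62 mg/L.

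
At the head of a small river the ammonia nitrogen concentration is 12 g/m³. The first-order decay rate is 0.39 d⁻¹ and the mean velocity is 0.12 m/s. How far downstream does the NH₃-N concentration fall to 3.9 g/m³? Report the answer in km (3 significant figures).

29.9 km

From C = C₀·e^(−kt), t = ln(C₀/C)/k = ln(12/3.9)/0.39 = 1.124/0.39 = 2.882 d.
Distance = v·t = 0.12 m/s × 2.49e+05 s = 2.988e+04 m = 29.88 km.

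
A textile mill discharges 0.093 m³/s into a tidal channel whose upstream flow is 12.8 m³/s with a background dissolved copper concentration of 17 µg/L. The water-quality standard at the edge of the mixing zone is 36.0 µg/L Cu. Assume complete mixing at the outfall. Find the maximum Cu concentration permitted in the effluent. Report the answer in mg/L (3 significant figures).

2.65 mg/L

17 µg/L = 0.017 mg/L.
36.0 µg/L = 0.036 mg/L.
Mass balance: 0.036·12.89 = 0.093·Cₑ + 12.8·0.017.
Cₑ = (0.4641 − 0.2176) / 0.093 = 2.651 mg/L.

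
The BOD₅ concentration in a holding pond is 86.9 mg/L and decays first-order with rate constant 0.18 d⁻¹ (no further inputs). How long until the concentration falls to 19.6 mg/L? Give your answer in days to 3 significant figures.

8.27 d

t = ln(C₀/C)/k = ln(86.9/19.6)/0.18 = 1.489/0.18 = 8.273 d.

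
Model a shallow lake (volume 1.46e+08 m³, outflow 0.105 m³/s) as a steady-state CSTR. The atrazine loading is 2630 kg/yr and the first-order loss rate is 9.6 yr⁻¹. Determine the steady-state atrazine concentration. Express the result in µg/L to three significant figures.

Outflow Q = 0.105 m³/s × 3.156e+07 s/yr = 3.314e+06 m³/yr.
Steady-state CSTR mass balance: W = Q·C + k·V·C, so C = W/(Q + kV).
Q + kV = 3.314e+06 + 9.6·1.46e+08 = 1.405e+09 m³/yr.
C = 2630/1.405e+09 = 1.872e-06 kg/m³ = 0.001872 mg/L = 1.872 µg/L.

1.87 µg/L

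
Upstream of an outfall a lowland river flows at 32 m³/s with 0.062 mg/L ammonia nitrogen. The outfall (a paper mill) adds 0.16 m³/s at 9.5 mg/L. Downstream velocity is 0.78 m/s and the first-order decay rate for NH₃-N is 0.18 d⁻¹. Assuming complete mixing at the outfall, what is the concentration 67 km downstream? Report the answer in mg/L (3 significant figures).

After complete mixing, C₀ = (0.16·9.5 + 32·0.062) / 32.16 = 0.109 mg/L.
Travel time t = 6.7e+04 m / 0.78 m/s = 8.59e+04 s = 0.9942 d.
C = 0.109·exp(−0.18·0.9942) = 0.109·0.8361 = 0.0911 mg/L.

0.0911 mg/L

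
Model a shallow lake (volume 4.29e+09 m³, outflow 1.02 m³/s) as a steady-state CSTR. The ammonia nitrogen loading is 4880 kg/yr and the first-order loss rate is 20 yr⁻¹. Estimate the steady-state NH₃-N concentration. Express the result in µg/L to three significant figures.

0.0569 µg/L

Outflow Q = 1.02 m³/s × 3.156e+07 s/yr = 3.219e+07 m³/yr.
Steady-state CSTR mass balance: W = Q·C + k·V·C, so C = W/(Q + kV).
Q + kV = 3.219e+07 + 20·4.29e+09 = 8.583e+10 m³/yr.
C = 4880/8.583e+10 = 5.686e-08 kg/m³ = 5.686e-05 mg/L = 0.05686 µg/L.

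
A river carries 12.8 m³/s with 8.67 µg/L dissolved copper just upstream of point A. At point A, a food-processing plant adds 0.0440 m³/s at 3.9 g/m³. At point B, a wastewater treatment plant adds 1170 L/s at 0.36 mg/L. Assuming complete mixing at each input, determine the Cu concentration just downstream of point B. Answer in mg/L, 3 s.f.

0.0502 mg/L

8.67 µg/L = 0.00867 mg/L.
After input A: C = (12.8·0.00867 + 0.044·3.9) / 12.84 = 0.022 mg/L.
1170 L/s = 1.17 m³/s.
After input B: C = (12.84·0.022 + 1.17·0.36) / 14.01 = 0.05022 mg/L.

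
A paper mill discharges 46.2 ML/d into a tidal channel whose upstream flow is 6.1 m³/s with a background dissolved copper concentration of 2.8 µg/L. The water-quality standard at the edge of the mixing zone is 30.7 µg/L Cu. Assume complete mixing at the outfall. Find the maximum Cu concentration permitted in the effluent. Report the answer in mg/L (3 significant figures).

46.2 ML/d = 0.5347 m³/s.
2.8 µg/L = 0.0028 mg/L.
30.7 µg/L = 0.0307 mg/L.
Mass balance: 0.0307·6.635 = 0.5347·Cₑ + 6.1·0.0028.
Cₑ = (0.2037 − 0.01708) / 0.5347 = 0.349 mg/L.

0.349 mg/L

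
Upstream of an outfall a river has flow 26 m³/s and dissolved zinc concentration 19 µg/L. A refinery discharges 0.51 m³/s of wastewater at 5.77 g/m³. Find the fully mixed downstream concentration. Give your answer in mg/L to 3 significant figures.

19 µg/L = 0.019 mg/L.
Flow-weighted mixing gives C = (0.51·5.77 + 26·0.019) / (0.51 + 26) = 3.437/26.51 = 0.1296 mg/L.

0.130 mg/L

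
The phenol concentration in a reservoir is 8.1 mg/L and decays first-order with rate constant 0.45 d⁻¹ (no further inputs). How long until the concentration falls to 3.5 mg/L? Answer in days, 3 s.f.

t = ln(C₀/C)/k = ln(8.1/3.5)/0.45 = 0.8391/0.45 = 1.865 d.

1.86 d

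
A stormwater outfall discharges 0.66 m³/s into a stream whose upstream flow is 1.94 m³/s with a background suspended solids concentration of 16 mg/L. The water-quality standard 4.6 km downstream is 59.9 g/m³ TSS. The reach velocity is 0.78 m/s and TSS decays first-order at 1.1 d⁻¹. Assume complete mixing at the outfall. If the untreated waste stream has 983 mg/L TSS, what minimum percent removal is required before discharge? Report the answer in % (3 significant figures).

Travel time to the compliance point: t = 4600/0.78 = 5897 s = 0.06826 d; decay factor exp(−1.1·0.06826) = 0.9277.
So the concentration just after mixing may be at most 59.9/0.9277 = 64.57 mg/L.
Mass balance: 64.57·2.6 = 0.66·Cₑ + 1.94·16.
Cₑ = (167.9 − 31.04) / 0.66 = 207.3 mg/L.
Required removal = 1 − 207.3/983 = 78.91 %.

78.9 %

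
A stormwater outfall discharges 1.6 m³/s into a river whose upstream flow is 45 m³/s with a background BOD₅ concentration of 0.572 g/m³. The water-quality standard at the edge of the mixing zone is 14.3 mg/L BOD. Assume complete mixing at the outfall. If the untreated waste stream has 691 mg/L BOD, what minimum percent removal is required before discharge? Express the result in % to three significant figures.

Mass balance: 14.3·46.6 = 1.6·Cₑ + 45·0.572.
Cₑ = (666.4 − 25.74) / 1.6 = 400.4 mg/L.
Required removal = 1 − 400.4/691 = 42.05 %.

42.1 %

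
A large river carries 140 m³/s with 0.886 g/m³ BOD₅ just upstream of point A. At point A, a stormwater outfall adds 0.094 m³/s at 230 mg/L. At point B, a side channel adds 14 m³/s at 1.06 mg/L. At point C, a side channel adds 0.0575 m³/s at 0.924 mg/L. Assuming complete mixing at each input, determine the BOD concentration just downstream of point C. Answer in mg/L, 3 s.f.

1.04 mg/L

After input A: C = (140·0.886 + 0.094·230) / 140.1 = 1.04 mg/L.
After input B: C = (140.1·1.04 + 14·1.06) / 154.1 = 1.042 mg/L.
After input C: C = (154.1·1.042 + 0.0575·0.924) / 154.2 = 1.042 mg/L.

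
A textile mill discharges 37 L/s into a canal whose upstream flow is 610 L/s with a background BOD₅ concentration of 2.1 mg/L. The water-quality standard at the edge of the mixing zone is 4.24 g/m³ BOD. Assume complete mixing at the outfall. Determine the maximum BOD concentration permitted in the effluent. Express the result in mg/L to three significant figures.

39.5 mg/L

37 L/s = 0.037 m³/s.
610 L/s = 0.61 m³/s.
Mass balance: 4.24·0.647 = 0.037·Cₑ + 0.61·2.1.
Cₑ = (2.743 − 1.281) / 0.037 = 39.52 mg/L.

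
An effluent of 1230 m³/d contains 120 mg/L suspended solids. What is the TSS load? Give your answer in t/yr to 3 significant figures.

53.9 t/yr

1230 m³/d = 0.01424 m³/s.
Mass flux = Q·C = 0.01424 m³/s × 120 g/m³ = 1.708 g/s.
= 1.708 g/s × 31.56 = 53.91 t/yr.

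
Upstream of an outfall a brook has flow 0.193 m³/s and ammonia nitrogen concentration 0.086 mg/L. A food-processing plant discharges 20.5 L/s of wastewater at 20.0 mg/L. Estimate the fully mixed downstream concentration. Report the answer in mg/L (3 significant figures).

2.00 mg/L

20.5 L/s = 0.0205 m³/s.
By mass balance at complete mixing, C = (0.0205·20 + 0.193·0.086) / (0.0205 + 0.193) = 0.4266/0.2135 = 1.998 mg/L.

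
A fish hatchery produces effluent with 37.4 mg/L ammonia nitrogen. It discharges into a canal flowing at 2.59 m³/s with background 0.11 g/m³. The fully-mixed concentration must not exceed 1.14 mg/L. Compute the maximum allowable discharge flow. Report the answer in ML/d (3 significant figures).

6.36 ML/d

Mass balance at complete mixing: C_std·(Q_w + Q_r) = Q_w·C_e + Q_r·C_b.
Rearranging, Q_w = Q_r·(C_std − C_b)/(C_e − C_std) = 2.59·(1.14 − 0.11) / (37.4 − 1.14) = 0.07357 m³/s.
= 6.357 ML/d.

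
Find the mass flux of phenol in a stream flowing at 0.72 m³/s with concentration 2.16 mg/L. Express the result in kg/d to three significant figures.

134 kg/d

Mass flux = Q·C = 0.72 m³/s × 2.16 g/m³ = 1.555 g/s.
= 1.555 g/s × 86.4 = 134.4 kg/d.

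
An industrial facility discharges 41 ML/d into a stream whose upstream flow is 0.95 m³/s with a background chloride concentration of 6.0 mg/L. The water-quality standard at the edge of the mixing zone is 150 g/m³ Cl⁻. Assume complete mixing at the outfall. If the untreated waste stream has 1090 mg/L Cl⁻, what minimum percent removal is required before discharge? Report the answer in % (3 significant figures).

59.8 %

41 ML/d = 0.4745 m³/s.
Mass balance: 150·1.425 = 0.4745·Cₑ + 0.95·6.
Cₑ = (213.7 − 5.7) / 0.4745 = 438.3 mg/L.
Required removal = 1 − 438.3/1090 = 59.79 %.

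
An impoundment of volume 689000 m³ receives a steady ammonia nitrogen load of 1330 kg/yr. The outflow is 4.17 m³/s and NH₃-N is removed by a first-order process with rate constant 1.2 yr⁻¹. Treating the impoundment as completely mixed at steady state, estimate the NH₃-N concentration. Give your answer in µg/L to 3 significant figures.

10.0 µg/L

Outflow Q = 4.17 m³/s × 3.156e+07 s/yr = 1.316e+08 m³/yr.
Steady-state CSTR mass balance: W = Q·C + k·V·C, so C = W/(Q + kV).
Q + kV = 1.316e+08 + 1.2·689000 = 1.324e+08 m³/yr.
C = 1330/1.324e+08 = 1.004e-05 kg/m³ = 0.01004 mg/L = 10.04 µg/L.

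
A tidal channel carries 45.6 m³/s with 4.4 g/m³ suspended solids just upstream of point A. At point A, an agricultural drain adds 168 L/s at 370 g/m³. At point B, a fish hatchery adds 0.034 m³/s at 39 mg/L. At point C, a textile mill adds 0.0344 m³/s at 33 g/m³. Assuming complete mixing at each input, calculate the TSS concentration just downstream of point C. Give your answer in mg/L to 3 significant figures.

5.79 mg/L

168 L/s = 0.168 m³/s.
After input A: C = (45.6·4.4 + 0.168·370) / 45.77 = 5.742 mg/L.
After input B: C = (45.77·5.742 + 0.034·39) / 45.8 = 5.767 mg/L.
After input C: C = (45.8·5.767 + 0.0344·33) / 45.84 = 5.787 mg/L.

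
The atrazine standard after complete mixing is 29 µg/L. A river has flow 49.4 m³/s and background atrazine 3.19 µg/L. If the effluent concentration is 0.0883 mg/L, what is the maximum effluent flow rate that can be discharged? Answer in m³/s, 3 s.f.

21.5 m³/s

3.19 µg/L = 0.00319 mg/L.
29 µg/L = 0.029 mg/L.
Mass balance at complete mixing: C_std·(Q_w + Q_r) = Q_w·C_e + Q_r·C_b.
Rearranging, Q_w = Q_r·(C_std − C_b)/(C_e − C_std) = 49.4·(0.029 − 0.00319) / (0.0883 − 0.029) = 21.5 m³/s.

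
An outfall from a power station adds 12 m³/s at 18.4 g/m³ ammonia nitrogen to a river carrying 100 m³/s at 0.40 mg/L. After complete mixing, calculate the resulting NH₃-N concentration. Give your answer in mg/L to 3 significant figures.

Conservation of mass across the mixing zone: C = (12·18.4 + 100·0.4) / (12 + 100) = 260.8/112 = 2.329 mg/L.

2.33 mg/L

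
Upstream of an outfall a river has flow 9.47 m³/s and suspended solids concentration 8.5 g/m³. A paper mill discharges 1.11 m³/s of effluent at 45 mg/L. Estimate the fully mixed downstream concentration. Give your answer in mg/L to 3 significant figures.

12.3 mg/L

By mass balance at complete mixing, C = (1.11·45 + 9.47·8.5) / (1.11 + 9.47) = 130.4/10.58 = 12.33 mg/L.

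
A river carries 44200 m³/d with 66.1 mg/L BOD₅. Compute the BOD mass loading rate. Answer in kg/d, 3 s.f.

2920 kg/d

44200 m³/d = 0.5116 m³/s.
Mass flux = Q·C = 0.5116 m³/s × 66.1 g/m³ = 33.82 g/s.
= 33.82 g/s × 86.4 = 2922 kg/d.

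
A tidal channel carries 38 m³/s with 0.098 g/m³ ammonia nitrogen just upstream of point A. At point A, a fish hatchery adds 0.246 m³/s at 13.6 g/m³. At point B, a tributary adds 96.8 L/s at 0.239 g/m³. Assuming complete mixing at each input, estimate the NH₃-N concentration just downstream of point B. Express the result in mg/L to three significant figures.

0.185 mg/L

After input A: C = (38·0.098 + 0.246·13.6) / 38.25 = 0.1848 mg/L.
96.8 L/s = 0.0968 m³/s.
After input B: C = (38.25·0.1848 + 0.0968·0.239) / 38.34 = 0.185 mg/L.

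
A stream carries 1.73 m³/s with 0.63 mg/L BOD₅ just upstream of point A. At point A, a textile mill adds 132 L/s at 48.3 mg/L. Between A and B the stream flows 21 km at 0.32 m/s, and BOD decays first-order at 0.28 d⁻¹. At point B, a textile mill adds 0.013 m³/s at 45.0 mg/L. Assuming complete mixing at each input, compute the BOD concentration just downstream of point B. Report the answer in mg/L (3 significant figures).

3.53 mg/L

132 L/s = 0.132 m³/s.
After input A: C = (1.73·0.63 + 0.132·48.3) / 1.862 = 4.009 mg/L.
Over the 21 km reach to input B (t = 6.562e+04 s = 0.7595 d), decay gives C = 4.009·exp(−0.28·0.7595) = 3.241 mg/L.
After input B: C = (1.862·3.241 + 0.013·45) / 1.875 = 3.531 mg/L.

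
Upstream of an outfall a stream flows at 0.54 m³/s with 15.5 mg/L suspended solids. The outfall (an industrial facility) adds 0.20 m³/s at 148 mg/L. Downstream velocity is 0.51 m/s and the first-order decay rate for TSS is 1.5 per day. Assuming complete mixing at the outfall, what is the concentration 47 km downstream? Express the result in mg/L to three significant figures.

After complete mixing, C₀ = (0.2·148 + 0.54·15.5) / 0.74 = 51.31 mg/L.
Travel time t = 4.7e+04 m / 0.51 m/s = 9.216e+04 s = 1.067 d.
C = 51.31·exp(−1.5·1.067) = 51.31·0.2019 = 10.36 mg/L.

10.4 mg/L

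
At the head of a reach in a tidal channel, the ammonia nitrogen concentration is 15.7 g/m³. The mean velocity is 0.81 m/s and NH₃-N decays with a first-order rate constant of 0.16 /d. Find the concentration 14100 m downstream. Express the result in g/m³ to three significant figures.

15.2 g/m³

Travel time t = 14100 m / 0.81 m/s = 1.41e+04/0.81 = 1.741e+04 s = 0.2015 d.
First-order decay: C = 15.7·exp(−0.16·0.2015) = 15.7·0.9683 = 15.2 g/m³.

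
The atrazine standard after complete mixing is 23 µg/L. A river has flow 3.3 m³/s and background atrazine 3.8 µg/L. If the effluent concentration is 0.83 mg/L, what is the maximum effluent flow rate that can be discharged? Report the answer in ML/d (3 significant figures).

6.78 ML/d

3.8 µg/L = 0.0038 mg/L.
23 µg/L = 0.023 mg/L.
Mass balance at complete mixing: C_std·(Q_w + Q_r) = Q_w·C_e + Q_r·C_b.
Rearranging, Q_w = Q_r·(C_std − C_b)/(C_e − C_std) = 3.3·(0.023 − 0.0038) / (0.83 − 0.023) = 0.07851 m³/s.
= 6.784 ML/d.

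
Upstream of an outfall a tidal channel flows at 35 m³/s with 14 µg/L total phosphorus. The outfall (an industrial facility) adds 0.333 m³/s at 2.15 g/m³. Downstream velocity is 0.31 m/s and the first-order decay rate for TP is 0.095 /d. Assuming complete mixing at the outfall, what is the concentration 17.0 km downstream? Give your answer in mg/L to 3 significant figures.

0.0321 mg/L

14 µg/L = 0.014 mg/L.
After complete mixing, C₀ = (0.333·2.15 + 35·0.014) / 35.33 = 0.03413 mg/L.
Travel time t = 1.7e+04 m / 0.31 m/s = 5.484e+04 s = 0.6347 d.
C = 0.03413·exp(−0.095·0.6347) = 0.03413·0.9415 = 0.03213 mg/L.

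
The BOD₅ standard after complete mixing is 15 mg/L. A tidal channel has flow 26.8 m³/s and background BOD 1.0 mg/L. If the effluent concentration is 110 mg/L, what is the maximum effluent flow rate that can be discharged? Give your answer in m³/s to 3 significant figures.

3.95 m³/s

Mass balance at complete mixing: C_std·(Q_w + Q_r) = Q_w·C_e + Q_r·C_b.
Rearranging, Q_w = Q_r·(C_std − C_b)/(C_e − C_std) = 26.8·(15 − 1) / (110 − 15) = 3.949 m³/s.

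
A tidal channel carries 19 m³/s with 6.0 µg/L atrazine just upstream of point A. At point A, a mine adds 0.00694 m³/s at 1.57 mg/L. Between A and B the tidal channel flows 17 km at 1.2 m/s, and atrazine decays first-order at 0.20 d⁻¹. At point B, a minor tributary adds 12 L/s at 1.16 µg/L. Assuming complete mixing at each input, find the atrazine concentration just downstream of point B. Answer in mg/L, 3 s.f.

6.0 µg/L = 0.006 mg/L.
After input A: C = (19·0.006 + 0.00694·1.57) / 19.01 = 0.006571 mg/L.
Over the 17 km reach to input B (t = 1.417e+04 s = 0.164 d), decay gives C = 0.006571·exp(−0.20·0.164) = 0.006359 mg/L.
12 L/s = 0.012 m³/s.
1.16 µg/L = 0.00116 mg/L.
After input B: C = (19.01·0.006359 + 0.012·0.00116) / 19.02 = 0.006356 mg/L.

0.00636 mg/L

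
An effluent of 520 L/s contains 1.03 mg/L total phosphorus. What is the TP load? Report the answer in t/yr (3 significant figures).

520 L/s = 0.52 m³/s.
Mass flux = Q·C = 0.52 m³/s × 1.03 g/m³ = 0.5356 g/s.
= 0.5356 g/s × 31.56 = 16.9 t/yr.

16.9 t/yr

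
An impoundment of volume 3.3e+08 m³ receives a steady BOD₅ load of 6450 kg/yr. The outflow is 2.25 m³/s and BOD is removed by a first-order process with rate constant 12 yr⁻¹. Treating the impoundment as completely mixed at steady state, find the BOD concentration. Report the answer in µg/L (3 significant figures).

1.60 µg/L

Outflow Q = 2.25 m³/s × 3.156e+07 s/yr = 7.1e+07 m³/yr.
Steady-state CSTR mass balance: W = Q·C + k·V·C, so C = W/(Q + kV).
Q + kV = 7.1e+07 + 12·3.3e+08 = 4.031e+09 m³/yr.
C = 6450/4.031e+09 = 1.6e-06 kg/m³ = 0.0016 mg/L = 1.6 µg/L.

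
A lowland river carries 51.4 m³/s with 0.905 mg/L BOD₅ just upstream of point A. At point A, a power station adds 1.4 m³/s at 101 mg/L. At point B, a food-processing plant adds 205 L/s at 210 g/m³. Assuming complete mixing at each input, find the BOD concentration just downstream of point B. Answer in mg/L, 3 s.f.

4.36 mg/L

After input A: C = (51.4·0.905 + 1.4·101) / 52.8 = 3.559 mg/L.
205 L/s = 0.205 m³/s.
After input B: C = (52.8·3.559 + 0.205·210) / 53 = 4.357 mg/L.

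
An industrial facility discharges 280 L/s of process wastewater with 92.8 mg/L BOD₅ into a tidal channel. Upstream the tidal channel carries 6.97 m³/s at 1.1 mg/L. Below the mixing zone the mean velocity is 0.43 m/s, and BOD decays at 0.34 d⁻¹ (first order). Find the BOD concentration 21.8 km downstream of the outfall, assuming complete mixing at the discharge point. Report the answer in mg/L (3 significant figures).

280 L/s = 0.28 m³/s.
After complete mixing, C₀ = (0.28·92.8 + 6.97·1.1) / 7.25 = 4.642 mg/L.
Travel time t = 2.18e+04 m / 0.43 m/s = 5.07e+04 s = 0.5868 d.
C = 4.642·exp(−0.34·0.5868) = 4.642·0.8191 = 3.802 mg/L.

3.80 mg/L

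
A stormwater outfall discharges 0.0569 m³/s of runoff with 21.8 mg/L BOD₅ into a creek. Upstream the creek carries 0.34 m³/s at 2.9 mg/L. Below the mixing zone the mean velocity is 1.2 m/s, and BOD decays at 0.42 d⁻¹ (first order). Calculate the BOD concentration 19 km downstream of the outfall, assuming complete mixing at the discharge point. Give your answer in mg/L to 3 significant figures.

After complete mixing, C₀ = (0.0569·21.8 + 0.34·2.9) / 0.3969 = 5.61 mg/L.
Travel time t = 1.9e+04 m / 1.2 m/s = 1.583e+04 s = 0.1833 d.
C = 5.61·exp(−0.42·0.1833) = 5.61·0.9259 = 5.194 mg/L.

5.19 mg/L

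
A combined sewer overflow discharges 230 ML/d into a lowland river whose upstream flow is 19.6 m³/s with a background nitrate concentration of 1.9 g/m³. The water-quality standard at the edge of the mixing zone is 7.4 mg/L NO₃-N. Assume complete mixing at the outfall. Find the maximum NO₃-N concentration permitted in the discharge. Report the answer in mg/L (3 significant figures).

47.9 mg/L

230 ML/d = 2.662 m³/s.
Mass balance: 7.4·22.26 = 2.662·Cₑ + 19.6·1.9.
Cₑ = (164.7 − 37.24) / 2.662 = 47.9 mg/L.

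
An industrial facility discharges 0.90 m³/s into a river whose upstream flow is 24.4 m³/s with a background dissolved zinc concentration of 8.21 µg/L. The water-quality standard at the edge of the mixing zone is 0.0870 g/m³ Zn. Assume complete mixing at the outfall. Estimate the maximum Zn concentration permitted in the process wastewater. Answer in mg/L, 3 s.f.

8.21 µg/L = 0.00821 mg/L.
Mass balance: 0.087·25.3 = 0.9·Cₑ + 24.4·0.00821.
Cₑ = (2.201 − 0.2003) / 0.9 = 2.223 mg/L.

2.22 mg/L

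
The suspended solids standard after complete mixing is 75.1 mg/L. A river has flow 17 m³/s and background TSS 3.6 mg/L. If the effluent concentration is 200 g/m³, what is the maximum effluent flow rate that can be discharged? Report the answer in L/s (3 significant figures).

Mass balance at complete mixing: C_std·(Q_w + Q_r) = Q_w·C_e + Q_r·C_b.
Rearranging, Q_w = Q_r·(C_std − C_b)/(C_e − C_std) = 17·(75.1 − 3.6) / (200 − 75.1) = 9.732 m³/s.
= 9732 L/s.

9730 L/s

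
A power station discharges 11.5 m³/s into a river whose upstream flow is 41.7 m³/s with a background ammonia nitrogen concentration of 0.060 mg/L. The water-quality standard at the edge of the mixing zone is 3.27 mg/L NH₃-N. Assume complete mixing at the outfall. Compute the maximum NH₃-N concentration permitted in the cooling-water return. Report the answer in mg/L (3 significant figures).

14.9 mg/L

Mass balance: 3.27·53.2 = 11.5·Cₑ + 41.7·0.06.
Cₑ = (174 − 2.502) / 11.5 = 14.91 mg/L.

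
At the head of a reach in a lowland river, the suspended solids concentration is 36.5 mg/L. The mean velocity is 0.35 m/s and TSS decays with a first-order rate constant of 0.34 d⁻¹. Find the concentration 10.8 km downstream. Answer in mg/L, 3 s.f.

Travel time t = 10.8 km / 0.35 m/s = 1.08e+04/0.35 = 3.086e+04 s = 0.3571 d.
First-order decay: C = 36.5·exp(−0.34·0.3571) = 36.5·0.8857 = 32.33 mg/L.

32.3 mg/L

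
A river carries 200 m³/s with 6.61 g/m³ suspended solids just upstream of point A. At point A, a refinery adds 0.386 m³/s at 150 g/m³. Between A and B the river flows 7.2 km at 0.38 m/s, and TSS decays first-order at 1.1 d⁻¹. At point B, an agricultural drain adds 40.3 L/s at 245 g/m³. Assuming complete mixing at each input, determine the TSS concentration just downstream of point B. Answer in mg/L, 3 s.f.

5.46 mg/L

After input A: C = (200·6.61 + 0.386·150) / 200.4 = 6.886 mg/L.
Over the 7.2 km reach to input B (t = 1.895e+04 s = 0.2193 d), decay gives C = 6.886·exp(−1.1·0.2193) = 5.41 mg/L.
40.3 L/s = 0.0403 m³/s.
After input B: C = (200.4·5.41 + 0.0403·245) / 200.4 = 5.458 mg/L.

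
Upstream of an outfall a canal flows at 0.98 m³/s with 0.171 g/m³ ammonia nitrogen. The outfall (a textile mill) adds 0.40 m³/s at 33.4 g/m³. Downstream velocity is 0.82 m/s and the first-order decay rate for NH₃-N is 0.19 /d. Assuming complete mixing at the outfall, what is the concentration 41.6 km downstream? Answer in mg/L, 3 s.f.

8.77 mg/L

After complete mixing, C₀ = (0.4·33.4 + 0.98·0.171) / 1.38 = 9.803 mg/L.
Travel time t = 4.16e+04 m / 0.82 m/s = 5.073e+04 s = 0.5872 d.
C = 9.803·exp(−0.19·0.5872) = 9.803·0.8944 = 8.768 mg/L.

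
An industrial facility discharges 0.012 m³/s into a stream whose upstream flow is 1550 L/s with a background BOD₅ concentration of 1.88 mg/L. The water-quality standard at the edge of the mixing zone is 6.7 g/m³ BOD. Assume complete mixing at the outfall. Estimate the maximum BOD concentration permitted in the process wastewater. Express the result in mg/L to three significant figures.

1550 L/s = 1.55 m³/s.
Mass balance: 6.7·1.562 = 0.012·Cₑ + 1.55·1.88.
Cₑ = (10.47 − 2.914) / 0.012 = 629.3 mg/L.

629 mg/L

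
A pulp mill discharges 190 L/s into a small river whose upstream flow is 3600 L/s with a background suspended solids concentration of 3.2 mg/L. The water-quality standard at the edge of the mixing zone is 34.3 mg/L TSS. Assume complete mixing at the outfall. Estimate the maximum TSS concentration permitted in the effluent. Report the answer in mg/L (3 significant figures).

624 mg/L

190 L/s = 0.19 m³/s.
3600 L/s = 3.6 m³/s.
Mass balance: 34.3·3.79 = 0.19·Cₑ + 3.6·3.2.
Cₑ = (130 − 11.52) / 0.19 = 623.6 mg/L.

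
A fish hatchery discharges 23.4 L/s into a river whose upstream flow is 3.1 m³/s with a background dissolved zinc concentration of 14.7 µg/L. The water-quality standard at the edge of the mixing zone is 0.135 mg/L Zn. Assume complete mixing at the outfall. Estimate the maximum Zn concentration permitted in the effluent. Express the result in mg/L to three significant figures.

23.4 L/s = 0.0234 m³/s.
14.7 µg/L = 0.0147 mg/L.
Mass balance: 0.135·3.123 = 0.0234·Cₑ + 3.1·0.0147.
Cₑ = (0.4217 − 0.04557) / 0.0234 = 16.07 mg/L.

16.1 mg/L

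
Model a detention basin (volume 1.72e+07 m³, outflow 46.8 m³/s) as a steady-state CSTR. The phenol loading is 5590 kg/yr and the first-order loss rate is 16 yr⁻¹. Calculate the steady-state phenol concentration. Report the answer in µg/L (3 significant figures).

3.19 µg/L

Outflow Q = 46.8 m³/s × 3.156e+07 s/yr = 1.477e+09 m³/yr.
Steady-state CSTR mass balance: W = Q·C + k·V·C, so C = W/(Q + kV).
Q + kV = 1.477e+09 + 16·1.72e+07 = 1.752e+09 m³/yr.
C = 5590/1.752e+09 = 3.19e-06 kg/m³ = 0.00319 mg/L = 3.19 µg/L.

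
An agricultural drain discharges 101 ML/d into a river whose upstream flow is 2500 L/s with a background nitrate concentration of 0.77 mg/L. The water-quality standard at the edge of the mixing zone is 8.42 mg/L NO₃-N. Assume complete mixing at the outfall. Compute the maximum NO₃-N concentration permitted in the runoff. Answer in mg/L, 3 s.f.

24.8 mg/L

101 ML/d = 1.169 m³/s.
2500 L/s = 2.5 m³/s.
Mass balance: 8.42·3.669 = 1.169·Cₑ + 2.5·0.77.
Cₑ = (30.89 − 1.925) / 1.169 = 24.78 mg/L.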